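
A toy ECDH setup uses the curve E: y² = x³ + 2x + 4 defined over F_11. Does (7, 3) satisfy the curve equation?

yes

y² = 3² ≡ 9; x³ + 2x + 4 = 361 ≡ 9 (mod 11). 9 = 9.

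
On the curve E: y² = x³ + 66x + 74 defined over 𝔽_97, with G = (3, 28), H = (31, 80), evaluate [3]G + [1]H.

First 3G:
Repeated addition: build up to 3G.
2G: tangent at (3, 28): λ = (3·3² + 66)/(2·28) ≡ 93/56. 56⁻¹ ≡ 26 (mod 97), so λ ≡ 93·26 ≡ 90.
  x = λ² - 3 - 3 = 8100 - 6 ≡ 43; y = λ·(3 - 43) - 28 ≡ 58. → (43, 58)
3G: (43, 58) + (3, 28). λ = (28 - 58)/(3 - 43) ≡ 67/57 mod 97. 57⁻¹ ≡ 80 (mod 97), so λ ≡ 25.
  x = λ² - 43 - 3 = 625 - 46 ≡ 94; y = λ·(43 - 94) - 58 ≡ 25. → (94, 25)
3G = (94, 25).
Finally 3G + H:
(94, 25) + (31, 80). λ = (80 - 25)/(31 - 94) ≡ 55/34 mod 97. 34⁻¹ ≡ 20 (mod 97) since 34·20 = 680 ≡ 1, so λ ≡ 33.
  x = λ² - 94 - 31 = 1089 - 125 ≡ 91; y = λ·(94 - 91) - 25 ≡ 74. → (91, 74)

(91, 74)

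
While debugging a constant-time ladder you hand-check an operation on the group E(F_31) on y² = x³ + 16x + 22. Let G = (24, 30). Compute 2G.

(30, 25)

tangent at (24, 30): λ = (3·24² + 16)/(2·30) ≡ 8/29. 29⁻¹ ≡ 15 (mod 31), so λ ≡ 8·15 ≡ 27.
  x = λ² - 24 - 24 = 729 - 48 ≡ 30; y = λ·(24 - 30) - 30 ≡ 25. → (30, 25)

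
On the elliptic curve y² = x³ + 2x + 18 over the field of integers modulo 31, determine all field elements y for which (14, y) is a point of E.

x³ + 2x + 18 = 2790 ≡ 0 (mod 31).
Only y = 0 satisfies y² ≡ 0.

0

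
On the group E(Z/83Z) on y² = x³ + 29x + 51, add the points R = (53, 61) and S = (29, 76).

(53, 61) + (29, 76). λ = (76 - 61)/(29 - 53) ≡ 15/59 mod 83. 59⁻¹ ≡ 38 (mod 83), so λ ≡ 72.
  x = λ² - 53 - 29 = 5184 - 82 ≡ 39; y = λ·(53 - 39) - 61 ≡ 34. → (39, 34)

(39, 34)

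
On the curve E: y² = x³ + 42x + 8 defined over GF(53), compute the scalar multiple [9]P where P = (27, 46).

(6, 30)

Double-and-add on 9 = (1001)₂. Start with P = (27, 46) for the leading 1-bit.
double: tangent at (27, 46): λ = (3·27² + 42)/(2·46) ≡ 3/39. 39⁻¹ ≡ 34 (mod 53), so λ ≡ 3·34 ≡ 49.
  x = λ² - 27 - 27 = 2401 - 54 ≡ 15; y = λ·(27 - 15) - 46 ≡ 12. → (15, 12)
double: tangent at (15, 12): λ = (3·15² + 42)/(2·12) ≡ 28/24. 24⁻¹ ≡ 42 (mod 53), so λ ≡ 28·42 ≡ 10.
  x = λ² - 15 - 15 = 100 - 30 ≡ 17; y = λ·(15 - 17) - 12 ≡ 21. → (17, 21)
double: tangent at (17, 21): λ = (3·17² + 42)/(2·21) ≡ 8/42. 42⁻¹ ≡ 24 (mod 53) since 42·24 = 1008 ≡ 1, so λ ≡ 8·24 ≡ 33.
  x = λ² - 17 - 17 = 1089 - 34 ≡ 48; y = λ·(17 - 48) - 21 ≡ 16. → (48, 16)
add P: (48, 16) + (27, 46). λ = (46 - 16)/(27 - 48) ≡ 30/32 mod 53. 32⁻¹ ≡ 5 (mod 53), so λ ≡ 44.
  x = λ² - 48 - 27 = 1936 - 75 ≡ 6; y = λ·(48 - 6) - 16 ≡ 30. → (6, 30)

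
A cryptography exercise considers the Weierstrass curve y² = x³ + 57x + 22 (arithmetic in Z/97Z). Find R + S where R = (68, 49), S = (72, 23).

(72, 74)

(68, 49) + (72, 23). λ = (23 - 49)/(72 - 68) ≡ 71/4 mod 97. 4⁻¹ ≡ 73 (mod 97), so λ ≡ 42.
  x = λ² - 68 - 72 = 1764 - 140 ≡ 72; y = λ·(68 - 72) - 49 ≡ 74. → (72, 74)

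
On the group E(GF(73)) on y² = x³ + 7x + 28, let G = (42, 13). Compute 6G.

Repeated addition: build up to 6G.
2G: tangent at (42, 13): λ = (3·42² + 7)/(2·13) ≡ 43/26. 26⁻¹ ≡ 59 (mod 73) since 26·59 = 1534 ≡ 1, so λ ≡ 43·59 ≡ 55.
  x = λ² - 42 - 42 = 3025 - 84 ≡ 21; y = λ·(42 - 21) - 13 ≡ 47. → (21, 47)
3G: (21, 47) + (42, 13). λ = (13 - 47)/(42 - 21) ≡ 39/21 mod 73. 21⁻¹ ≡ 7 (mod 73) since 21·7 = 147 ≡ 1, so λ ≡ 54.
  x = λ² - 21 - 42 = 2916 - 63 ≡ 6; y = λ·(21 - 6) - 47 ≡ 33. → (6, 33)
4G: (6, 33) + (42, 13). λ = (13 - 33)/(42 - 6) ≡ 53/36 mod 73. 36⁻¹ ≡ 71 (mod 73) since 36·71 = 2556 ≡ 1, so λ ≡ 40.
  x = λ² - 6 - 42 = 1600 - 48 ≡ 19; y = λ·(6 - 19) - 33 ≡ 31. → (19, 31)
5G: (19, 31) + (42, 13). λ = (13 - 31)/(42 - 19) ≡ 55/23 mod 73. 23⁻¹ ≡ 54 (mod 73) since 23·54 = 1242 ≡ 1, so λ ≡ 50.
  x = λ² - 19 - 42 = 2500 - 61 ≡ 30; y = λ·(19 - 30) - 31 ≡ 3. → (30, 3)
6G: (30, 3) + (42, 13). λ = (13 - 3)/(42 - 30) ≡ 10/12 mod 73. 12⁻¹ ≡ 67 (mod 73) since 12·67 = 804 ≡ 1, so λ ≡ 13.
  x = λ² - 30 - 42 = 169 - 72 ≡ 24; y = λ·(30 - 24) - 3 ≡ 2. → (24, 2)

(24, 2)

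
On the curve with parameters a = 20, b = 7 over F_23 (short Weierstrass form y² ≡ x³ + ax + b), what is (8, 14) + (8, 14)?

tangent at (8, 14): λ = (3·8² + 20)/(2·14) ≡ 5/5. 5⁻¹ ≡ 14 (mod 23), so λ ≡ 5·14 ≡ 1.
  x = λ² - 8 - 8 = 1 - 16 ≡ 8; y = λ·(8 - 8) - 14 ≡ 9. → (8, 9)

(8, 9)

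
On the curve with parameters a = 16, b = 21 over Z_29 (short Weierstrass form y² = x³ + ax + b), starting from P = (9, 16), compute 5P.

Repeated addition: build up to 5P.
2P: tangent at (9, 16): λ = (3·9² + 16)/(2·16) ≡ 27/3. 3⁻¹ ≡ 10 (mod 29) since 3·10 = 30 ≡ 1, so λ ≡ 27·10 ≡ 9.
  x = λ² - 9 - 9 = 81 - 18 ≡ 5; y = λ·(9 - 5) - 16 ≡ 20. → (5, 20)
3P: (5, 20) + (9, 16). λ = (16 - 20)/(9 - 5) ≡ 25/4 mod 29. 4⁻¹ ≡ 22 (mod 29), so λ ≡ 28.
  x = λ² - 5 - 9 = 784 - 14 ≡ 16; y = λ·(5 - 16) - 20 ≡ 20. → (16, 20)
4P: (16, 20) + (9, 16). λ = (16 - 20)/(9 - 16) ≡ 25/22 mod 29. 22⁻¹ ≡ 4 (mod 29), so λ ≡ 13.
  x = λ² - 16 - 9 = 169 - 25 ≡ 28; y = λ·(16 - 28) - 20 ≡ 27. → (28, 27)
5P: (28, 27) + (9, 16). λ = (16 - 27)/(9 - 28) ≡ 18/10 mod 29. 10⁻¹ ≡ 3 (mod 29), so λ ≡ 25.
  x = λ² - 28 - 9 = 625 - 37 ≡ 8; y = λ·(28 - 8) - 27 ≡ 9. → (8, 9)

(8, 9)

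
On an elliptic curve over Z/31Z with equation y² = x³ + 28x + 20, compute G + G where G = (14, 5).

tangent at (14, 5): λ = (3·14² + 28)/(2·5) ≡ 27/10. 10⁻¹ ≡ 28 (mod 31), so λ ≡ 27·28 ≡ 12.
  x = λ² - 14 - 14 = 144 - 28 ≡ 23; y = λ·(14 - 23) - 5 ≡ 11. → (23, 11)

(23, 11)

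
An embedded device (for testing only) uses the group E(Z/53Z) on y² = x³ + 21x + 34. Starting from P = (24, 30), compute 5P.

(7, 10)

Double-and-add on 5 = (101)₂. Start with P = (24, 30) for the leading 1-bit.
double: tangent at (24, 30): λ = (3·24² + 21)/(2·30) ≡ 0/7. 7⁻¹ ≡ 38 (mod 53) since 7·38 = 266 ≡ 1, so λ ≡ 0·38 ≡ 0.
  x = λ² - 24 - 24 = 0 - 48 ≡ 5; y = λ·(24 - 5) - 30 ≡ 23. → (5, 23)
double: tangent at (5, 23): λ = (3·5² + 21)/(2·23) ≡ 43/46. 46⁻¹ ≡ 15 (mod 53) since 46·15 = 690 ≡ 1, so λ ≡ 43·15 ≡ 9.
  x = λ² - 5 - 5 = 81 - 10 ≡ 18; y = λ·(5 - 18) - 23 ≡ 19. → (18, 19)
add P: (18, 19) + (24, 30). λ = (30 - 19)/(24 - 18) ≡ 11/6 mod 53. 6⁻¹ ≡ 9 (mod 53), so λ ≡ 46.
  x = λ² - 18 - 24 = 2116 - 42 ≡ 7; y = λ·(18 - 7) - 19 ≡ 10. → (7, 10)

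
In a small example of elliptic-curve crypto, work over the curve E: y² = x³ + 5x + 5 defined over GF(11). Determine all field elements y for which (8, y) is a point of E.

x³ + 5x + 5 = 557 ≡ 7 (mod 11).
7 is a non-residue mod 11; no y exists.

none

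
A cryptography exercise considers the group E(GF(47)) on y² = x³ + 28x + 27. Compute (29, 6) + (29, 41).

O

The two points share x = 29 and their y-coordinates satisfy 6 + 41 ≡ 0 (mod 47), so they are inverses. Their sum is O.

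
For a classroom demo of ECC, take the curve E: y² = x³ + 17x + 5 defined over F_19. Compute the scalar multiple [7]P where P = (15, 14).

Repeated addition: build up to 7P.
2P: tangent at (15, 14): λ = (3·15² + 17)/(2·14) ≡ 8/9. 9⁻¹ ≡ 17 (mod 19), so λ ≡ 8·17 ≡ 3.
  x = λ² - 15 - 15 = 9 - 30 ≡ 17; y = λ·(15 - 17) - 14 ≡ 18. → (17, 18)
3P: (17, 18) + (15, 14). λ = (14 - 18)/(15 - 17) ≡ 15/17 mod 19. 17⁻¹ ≡ 9 (mod 19) since 17·9 = 153 ≡ 1, so λ ≡ 2.
  x = λ² - 17 - 15 = 4 - 32 ≡ 10; y = λ·(17 - 10) - 18 ≡ 15. → (10, 15)
4P: (10, 15) + (15, 14). λ = (14 - 15)/(15 - 10) ≡ 18/5 mod 19. 5⁻¹ ≡ 4 (mod 19) since 5·4 = 20 ≡ 1, so λ ≡ 15.
  x = λ² - 10 - 15 = 225 - 25 ≡ 10; y = λ·(10 - 10) - 15 ≡ 4. → (10, 4)
5P: (10, 4) + (15, 14). λ = (14 - 4)/(15 - 10) ≡ 10/5 mod 19. 5⁻¹ ≡ 4 (mod 19) since 5·4 = 20 ≡ 1, so λ ≡ 2.
  x = λ² - 10 - 15 = 4 - 25 ≡ 17; y = λ·(10 - 17) - 4 ≡ 1. → (17, 1)
6P: (17, 1) + (15, 14). λ = (14 - 1)/(15 - 17) ≡ 13/17 mod 19. 17⁻¹ ≡ 9 (mod 19) since 17·9 = 153 ≡ 1, so λ ≡ 3.
  x = λ² - 17 - 15 = 9 - 32 ≡ 15; y = λ·(17 - 15) - 1 ≡ 5. → (15, 5)
7P: (15, 5) + (15, 14): same x and y₁ ≡ -y₂, so the sum is the point at infinity.

O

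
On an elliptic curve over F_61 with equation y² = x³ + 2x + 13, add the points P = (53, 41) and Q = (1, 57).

(32, 37)

(53, 41) + (1, 57). λ = (57 - 41)/(1 - 53) ≡ 16/9 mod 61. 9⁻¹ ≡ 34 (mod 61) since 9·34 = 306 ≡ 1, so λ ≡ 56.
  x = λ² - 53 - 1 = 3136 - 54 ≡ 32; y = λ·(53 - 32) - 41 ≡ 37. → (32, 37)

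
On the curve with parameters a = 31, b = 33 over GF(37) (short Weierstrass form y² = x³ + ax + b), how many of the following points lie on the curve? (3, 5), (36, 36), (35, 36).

1

(3, 5): 5² ≡ 25, rhs ≡ 5 → off.
(36, 36): 36² ≡ 1, rhs ≡ 1 → on.
(35, 36): 36² ≡ 1, rhs ≡ 0 → off.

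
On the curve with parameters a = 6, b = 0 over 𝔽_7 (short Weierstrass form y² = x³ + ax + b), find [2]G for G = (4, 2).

(1, 0)

tangent at (4, 2): λ = (3·4² + 6)/(2·2) ≡ 5/4. 4⁻¹ ≡ 2 (mod 7) since 4·2 = 8 ≡ 1, so λ ≡ 5·2 ≡ 3.
  x = λ² - 4 - 4 = 9 - 8 ≡ 1; y = λ·(4 - 1) - 2 ≡ 0. → (1, 0)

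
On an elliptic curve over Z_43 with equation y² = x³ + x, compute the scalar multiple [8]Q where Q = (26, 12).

Double-and-add on 8 = (1000)₂. Start with Q = (26, 12) for the leading 1-bit.
double: tangent at (26, 12): λ = (3·26² + 1)/(2·12) ≡ 8/24. 24⁻¹ ≡ 9 (mod 43) since 24·9 = 216 ≡ 1, so λ ≡ 8·9 ≡ 29.
  x = λ² - 26 - 26 = 841 - 52 ≡ 15; y = λ·(26 - 15) - 12 ≡ 6. → (15, 6)
double: tangent at (15, 6): λ = (3·15² + 1)/(2·6) ≡ 31/12. 12⁻¹ ≡ 18 (mod 43), so λ ≡ 31·18 ≡ 42.
  x = λ² - 15 - 15 = 1764 - 30 ≡ 14; y = λ·(15 - 14) - 6 ≡ 36. → (14, 36)
double: tangent at (14, 36): λ = (3·14² + 1)/(2·36) ≡ 30/29. 29⁻¹ ≡ 3 (mod 43) since 29·3 = 87 ≡ 1, so λ ≡ 30·3 ≡ 4.
  x = λ² - 14 - 14 = 16 - 28 ≡ 31; y = λ·(14 - 31) - 36 ≡ 25. → (31, 25)

(31, 25)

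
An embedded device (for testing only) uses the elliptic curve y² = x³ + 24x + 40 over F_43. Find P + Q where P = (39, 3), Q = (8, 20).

(39, 3) + (8, 20). λ = (20 - 3)/(8 - 39) ≡ 17/12 mod 43. 12⁻¹ ≡ 18 (mod 43), so λ ≡ 5.
  x = λ² - 39 - 8 = 25 - 47 ≡ 21; y = λ·(39 - 21) - 3 ≡ 1. → (21, 1)

(21, 1)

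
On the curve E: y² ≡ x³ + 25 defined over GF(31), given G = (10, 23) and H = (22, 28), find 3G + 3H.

(23, 28)

First 3G:
Repeated addition: build up to 3G.
2G: tangent at (10, 23): λ = (3·10² + 0)/(2·23) ≡ 21/15. 15⁻¹ ≡ 29 (mod 31), so λ ≡ 21·29 ≡ 20.
  x = λ² - 10 - 10 = 400 - 20 ≡ 8; y = λ·(10 - 8) - 23 ≡ 17. → (8, 17)
3G: (8, 17) + (10, 23). λ = (23 - 17)/(10 - 8) ≡ 6/2 mod 31. 2⁻¹ ≡ 16 (mod 31), so λ ≡ 3.
  x = λ² - 8 - 10 = 9 - 18 ≡ 22; y = λ·(8 - 22) - 17 ≡ 3. → (22, 3)
3G = (22, 3).
Next 3H:
Repeated addition: build up to 3H.
2H: tangent at (22, 28): λ = (3·22² + 0)/(2·28) ≡ 26/25. 25⁻¹ ≡ 5 (mod 31), so λ ≡ 26·5 ≡ 6.
  x = λ² - 22 - 22 = 36 - 44 ≡ 23; y = λ·(22 - 23) - 28 ≡ 28. → (23, 28)
3H: (23, 28) + (22, 28). λ = (28 - 28)/(22 - 23) ≡ 0/30 mod 31. 30⁻¹ ≡ 30 (mod 31), so λ ≡ 0.
  x = λ² - 23 - 22 = 0 - 45 ≡ 17; y = λ·(23 - 17) - 28 ≡ 3. → (17, 3)
3H = (17, 3).
Finally 3G + 3H:
(22, 3) + (17, 3). λ = (3 - 3)/(17 - 22) ≡ 0/26 mod 31. 26⁻¹ ≡ 6 (mod 31) since 26·6 = 156 ≡ 1, so λ ≡ 0.
  x = λ² - 22 - 17 = 0 - 39 ≡ 23; y = λ·(22 - 23) - 3 ≡ 28. → (23, 28)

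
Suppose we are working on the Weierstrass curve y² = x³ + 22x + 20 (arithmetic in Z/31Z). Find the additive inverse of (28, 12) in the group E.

(28, 19)

-(28, 12) = (28, -12 mod 31) = (28, 19).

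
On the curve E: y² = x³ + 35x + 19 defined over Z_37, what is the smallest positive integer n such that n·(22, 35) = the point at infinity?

2P: tangent at (22, 35): λ = (3·22² + 35)/(2·35) ≡ 7/33. 33⁻¹ ≡ 9 (mod 37), so λ ≡ 7·9 ≡ 26.
  x = λ² - 22 - 22 = 676 - 44 ≡ 3; y = λ·(22 - 3) - 35 ≡ 15. → (3, 15)
3P: (3, 15) + (22, 35). λ = (35 - 15)/(22 - 3) ≡ 20/19 mod 37. 19⁻¹ ≡ 2 (mod 37), so λ ≡ 3.
  x = λ² - 3 - 22 = 9 - 25 ≡ 21; y = λ·(3 - 21) - 15 ≡ 5. → (21, 5)
4P: (21, 5) + (22, 35). λ = (35 - 5)/(22 - 21) ≡ 30/1 mod 37. 1⁻¹ ≡ 1 (mod 37) since 1·1 = 1 ≡ 1, so λ ≡ 30.
  x = λ² - 21 - 22 = 900 - 43 ≡ 6; y = λ·(21 - 6) - 5 ≡ 1. → (6, 1)
5P: (6, 1) + (22, 35). λ = (35 - 1)/(22 - 6) ≡ 34/16 mod 37. 16⁻¹ ≡ 7 (mod 37) since 16·7 = 112 ≡ 1, so λ ≡ 16.
  x = λ² - 6 - 22 = 256 - 28 ≡ 6; y = λ·(6 - 6) - 1 ≡ 36. → (6, 36)
6P: (6, 36) + (22, 35). λ = (35 - 36)/(22 - 6) ≡ 36/16 mod 37. 16⁻¹ ≡ 7 (mod 37), so λ ≡ 30.
  x = λ² - 6 - 22 = 900 - 28 ≡ 21; y = λ·(6 - 21) - 36 ≡ 32. → (21, 32)
7P: (21, 32) + (22, 35). λ = (35 - 32)/(22 - 21) ≡ 3/1 mod 37. 1⁻¹ ≡ 1 (mod 37), so λ ≡ 3.
  x = λ² - 21 - 22 = 9 - 43 ≡ 3; y = λ·(21 - 3) - 32 ≡ 22. → (3, 22)
8P: (3, 22) + (22, 35). λ = (35 - 22)/(22 - 3) ≡ 13/19 mod 37. 19⁻¹ ≡ 2 (mod 37), so λ ≡ 26.
  x = λ² - 3 - 22 = 676 - 25 ≡ 22; y = λ·(3 - 22) - 22 ≡ 2. → (22, 2)
9P: (22, 2) + (22, 35): same x and y₁ ≡ -y₂, so the sum is the point at infinity.
9P = the point at infinity, so the order is 9.

9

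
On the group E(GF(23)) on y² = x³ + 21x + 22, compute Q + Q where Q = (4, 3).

(15, 20)

tangent at (4, 3): λ = (3·4² + 21)/(2·3) ≡ 0/6. 6⁻¹ ≡ 4 (mod 23), so λ ≡ 0·4 ≡ 0.
  x = λ² - 4 - 4 = 0 - 8 ≡ 15; y = λ·(4 - 15) - 3 ≡ 20. → (15, 20)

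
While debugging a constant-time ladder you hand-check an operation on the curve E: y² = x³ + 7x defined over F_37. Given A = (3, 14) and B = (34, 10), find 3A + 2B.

First 3A:
Repeated addition: build up to 3A.
2A: tangent at (3, 14): λ = (3·3² + 7)/(2·14) ≡ 34/28. 28⁻¹ ≡ 4 (mod 37), so λ ≡ 34·4 ≡ 25.
  x = λ² - 3 - 3 = 625 - 6 ≡ 27; y = λ·(3 - 27) - 14 ≡ 15. → (27, 15)
3A: (27, 15) + (3, 14). λ = (14 - 15)/(3 - 27) ≡ 36/13 mod 37. 13⁻¹ ≡ 20 (mod 37), so λ ≡ 17.
  x = λ² - 27 - 3 = 289 - 30 ≡ 0; y = λ·(27 - 0) - 15 ≡ 0. → (0, 0)
3A = (0, 0).
Next 2B:
Repeated addition: build up to 2B.
2B: tangent at (34, 10): λ = (3·34² + 7)/(2·10) ≡ 34/20. 20⁻¹ ≡ 13 (mod 37), so λ ≡ 34·13 ≡ 35.
  x = λ² - 34 - 34 = 1225 - 68 ≡ 10; y = λ·(34 - 10) - 10 ≡ 16. → (10, 16)
2B = (10, 16).
Finally 3A + 2B:
(0, 0) + (10, 16). λ = (16 - 0)/(10 - 0) ≡ 16/10 mod 37. 10⁻¹ ≡ 26 (mod 37), so λ ≡ 9.
  x = λ² - 0 - 10 = 81 - 10 ≡ 34; y = λ·(0 - 34) - 0 ≡ 27. → (34, 27)

(34, 27)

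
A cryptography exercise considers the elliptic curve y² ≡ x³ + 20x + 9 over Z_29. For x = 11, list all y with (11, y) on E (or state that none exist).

x³ + 20x + 9 = 1560 ≡ 23 (mod 29).
Square roots of 23 mod 29: 9 and 20 (since 9² = 81 ≡ 23).

9, 20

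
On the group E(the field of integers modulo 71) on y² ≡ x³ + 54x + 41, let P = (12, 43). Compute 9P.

(1, 5)

Repeated addition: build up to 9P.
2P: tangent at (12, 43): λ = (3·12² + 54)/(2·43) ≡ 60/15. 15⁻¹ ≡ 19 (mod 71), so λ ≡ 60·19 ≡ 4.
  x = λ² - 12 - 12 = 16 - 24 ≡ 63; y = λ·(12 - 63) - 43 ≡ 37. → (63, 37)
3P: (63, 37) + (12, 43). λ = (43 - 37)/(12 - 63) ≡ 6/20 mod 71. 20⁻¹ ≡ 32 (mod 71) since 20·32 = 640 ≡ 1, so λ ≡ 50.
  x = λ² - 63 - 12 = 2500 - 75 ≡ 11; y = λ·(63 - 11) - 37 ≡ 7. → (11, 7)
4P: (11, 7) + (12, 43). λ = (43 - 7)/(12 - 11) ≡ 36/1 mod 71. 1⁻¹ ≡ 1 (mod 71), so λ ≡ 36.
  x = λ² - 11 - 12 = 1296 - 23 ≡ 66; y = λ·(11 - 66) - 7 ≡ 1. → (66, 1)
5P: (66, 1) + (12, 43). λ = (43 - 1)/(12 - 66) ≡ 42/17 mod 71. 17⁻¹ ≡ 46 (mod 71) since 17·46 = 782 ≡ 1, so λ ≡ 15.
  x = λ² - 66 - 12 = 225 - 78 ≡ 5; y = λ·(66 - 5) - 1 ≡ 62. → (5, 62)
6P: (5, 62) + (12, 43). λ = (43 - 62)/(12 - 5) ≡ 52/7 mod 71. 7⁻¹ ≡ 61 (mod 71) since 7·61 = 427 ≡ 1, so λ ≡ 48.
  x = λ² - 5 - 12 = 2304 - 17 ≡ 15; y = λ·(5 - 15) - 62 ≡ 26. → (15, 26)
7P: (15, 26) + (12, 43). λ = (43 - 26)/(12 - 15) ≡ 17/68 mod 71. 68⁻¹ ≡ 47 (mod 71), so λ ≡ 18.
  x = λ² - 15 - 12 = 324 - 27 ≡ 13; y = λ·(15 - 13) - 26 ≡ 10. → (13, 10)
8P: (13, 10) + (12, 43). λ = (43 - 10)/(12 - 13) ≡ 33/70 mod 71. 70⁻¹ ≡ 70 (mod 71), so λ ≡ 38.
  x = λ² - 13 - 12 = 1444 - 25 ≡ 70; y = λ·(13 - 70) - 10 ≡ 25. → (70, 25)
9P: (70, 25) + (12, 43). λ = (43 - 25)/(12 - 70) ≡ 18/13 mod 71. 13⁻¹ ≡ 11 (mod 71), so λ ≡ 56.
  x = λ² - 70 - 12 = 3136 - 82 ≡ 1; y = λ·(70 - 1) - 25 ≡ 5. → (1, 5)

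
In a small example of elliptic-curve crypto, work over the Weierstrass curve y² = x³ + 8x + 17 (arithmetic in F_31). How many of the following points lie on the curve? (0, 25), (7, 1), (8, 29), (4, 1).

(0, 25): 25² ≡ 5, rhs ≡ 17 → off.
(7, 1): 1² ≡ 1, rhs ≡ 13 → off.
(8, 29): 29² ≡ 4, rhs ≡ 4 → on.
(4, 1): 1² ≡ 1, rhs ≡ 20 → off.

1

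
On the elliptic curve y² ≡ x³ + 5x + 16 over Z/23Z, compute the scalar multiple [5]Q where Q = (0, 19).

Double-and-add on 5 = (101)₂. Start with Q = (0, 19) for the leading 1-bit.
double: tangent at (0, 19): λ = (3·0² + 5)/(2·19) ≡ 5/15. 15⁻¹ ≡ 20 (mod 23) since 15·20 = 300 ≡ 1, so λ ≡ 5·20 ≡ 8.
  x = λ² - 0 - 0 = 64 - 0 ≡ 18; y = λ·(0 - 18) - 19 ≡ 21. → (18, 21)
double: tangent at (18, 21): λ = (3·18² + 5)/(2·21) ≡ 11/19. 19⁻¹ ≡ 17 (mod 23), so λ ≡ 11·17 ≡ 3.
  x = λ² - 18 - 18 = 9 - 36 ≡ 19; y = λ·(18 - 19) - 21 ≡ 22. → (19, 22)
add Q: (19, 22) + (0, 19). λ = (19 - 22)/(0 - 19) ≡ 20/4 mod 23. 4⁻¹ ≡ 6 (mod 23), so λ ≡ 5.
  x = λ² - 19 - 0 = 25 - 19 ≡ 6; y = λ·(19 - 6) - 22 ≡ 20. → (6, 20)

(6, 20)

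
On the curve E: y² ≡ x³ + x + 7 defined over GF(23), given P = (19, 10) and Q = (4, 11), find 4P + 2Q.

First 4P:
Double-and-add on 4 = (100)₂. Start with P = (19, 10) for the leading 1-bit.
double: tangent at (19, 10): λ = (3·19² + 1)/(2·10) ≡ 3/20. 20⁻¹ ≡ 15 (mod 23), so λ ≡ 3·15 ≡ 22.
  x = λ² - 19 - 19 = 484 - 38 ≡ 9; y = λ·(19 - 9) - 10 ≡ 3. → (9, 3)
double: tangent at (9, 3): λ = (3·9² + 1)/(2·3) ≡ 14/6. 6⁻¹ ≡ 4 (mod 23) since 6·4 = 24 ≡ 1, so λ ≡ 14·4 ≡ 10.
  x = λ² - 9 - 9 = 100 - 18 ≡ 13; y = λ·(9 - 13) - 3 ≡ 3. → (13, 3)
4P = (13, 3).
Next 2Q:
Repeated addition: build up to 2Q.
2Q: tangent at (4, 11): λ = (3·4² + 1)/(2·11) ≡ 3/22. 22⁻¹ ≡ 22 (mod 23), so λ ≡ 3·22 ≡ 20.
  x = λ² - 4 - 4 = 400 - 8 ≡ 1; y = λ·(4 - 1) - 11 ≡ 3. → (1, 3)
2Q = (1, 3).
Finally 4P + 2Q:
(13, 3) + (1, 3). λ = (3 - 3)/(1 - 13) ≡ 0/11 mod 23. 11⁻¹ ≡ 21 (mod 23) since 11·21 = 231 ≡ 1, so λ ≡ 0.
  x = λ² - 13 - 1 = 0 - 14 ≡ 9; y = λ·(13 - 9) - 3 ≡ 20. → (9, 20)

(9, 20)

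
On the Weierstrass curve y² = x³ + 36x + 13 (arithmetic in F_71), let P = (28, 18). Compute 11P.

Double-and-add on 11 = (1011)₂. Start with P = (28, 18) for the leading 1-bit.
double: tangent at (28, 18): λ = (3·28² + 36)/(2·18) ≡ 45/36. 36⁻¹ ≡ 2 (mod 71), so λ ≡ 45·2 ≡ 19.
  x = λ² - 28 - 28 = 361 - 56 ≡ 21; y = λ·(28 - 21) - 18 ≡ 44. → (21, 44)
double: tangent at (21, 44): λ = (3·21² + 36)/(2·44) ≡ 10/17. 17⁻¹ ≡ 46 (mod 71) since 17·46 = 782 ≡ 1, so λ ≡ 10·46 ≡ 34.
  x = λ² - 21 - 21 = 1156 - 42 ≡ 49; y = λ·(21 - 49) - 44 ≡ 69. → (49, 69)
add P: (49, 69) + (28, 18). λ = (18 - 69)/(28 - 49) ≡ 20/50 mod 71. 50⁻¹ ≡ 27 (mod 71), so λ ≡ 43.
  x = λ² - 49 - 28 = 1849 - 77 ≡ 68; y = λ·(49 - 68) - 69 ≡ 37. → (68, 37)
double: tangent at (68, 37): λ = (3·68² + 36)/(2·37) ≡ 63/3. 3⁻¹ ≡ 24 (mod 71) since 3·24 = 72 ≡ 1, so λ ≡ 63·24 ≡ 21.
  x = λ² - 68 - 68 = 441 - 136 ≡ 21; y = λ·(68 - 21) - 37 ≡ 27. → (21, 27)
add P: (21, 27) + (28, 18). λ = (18 - 27)/(28 - 21) ≡ 62/7 mod 71. 7⁻¹ ≡ 61 (mod 71) since 7·61 = 427 ≡ 1, so λ ≡ 19.
  x = λ² - 21 - 28 = 361 - 49 ≡ 28; y = λ·(21 - 28) - 27 ≡ 53. → (28, 53)

(28, 53)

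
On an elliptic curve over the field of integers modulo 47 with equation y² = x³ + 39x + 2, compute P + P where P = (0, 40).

(8, 36)

tangent at (0, 40): λ = (3·0² + 39)/(2·40) ≡ 39/33. 33⁻¹ ≡ 10 (mod 47), so λ ≡ 39·10 ≡ 14.
  x = λ² - 0 - 0 = 196 - 0 ≡ 8; y = λ·(0 - 8) - 40 ≡ 36. → (8, 36)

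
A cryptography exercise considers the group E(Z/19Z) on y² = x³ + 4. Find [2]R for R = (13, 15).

tangent at (13, 15): λ = (3·13² + 0)/(2·15) ≡ 13/11. 11⁻¹ ≡ 7 (mod 19), so λ ≡ 13·7 ≡ 15.
  x = λ² - 13 - 13 = 225 - 26 ≡ 9; y = λ·(13 - 9) - 15 ≡ 7. → (9, 7)

(9, 7)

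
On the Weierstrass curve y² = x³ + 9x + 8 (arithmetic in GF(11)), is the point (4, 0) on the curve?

no

y² = 0² ≡ 0; x³ + 9x + 8 = 108 ≡ 9 (mod 11). 0 ≠ 9.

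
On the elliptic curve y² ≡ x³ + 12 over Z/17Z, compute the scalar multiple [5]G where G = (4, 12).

(5, 16)

Repeated addition: build up to 5G.
2G: tangent at (4, 12): λ = (3·4² + 0)/(2·12) ≡ 14/7. 7⁻¹ ≡ 5 (mod 17), so λ ≡ 14·5 ≡ 2.
  x = λ² - 4 - 4 = 4 - 8 ≡ 13; y = λ·(4 - 13) - 12 ≡ 4. → (13, 4)
3G: (13, 4) + (4, 12). λ = (12 - 4)/(4 - 13) ≡ 8/8 mod 17. 8⁻¹ ≡ 15 (mod 17), so λ ≡ 1.
  x = λ² - 13 - 4 = 1 - 17 ≡ 1; y = λ·(13 - 1) - 4 ≡ 8. → (1, 8)
4G: (1, 8) + (4, 12). λ = (12 - 8)/(4 - 1) ≡ 4/3 mod 17. 3⁻¹ ≡ 6 (mod 17), so λ ≡ 7.
  x = λ² - 1 - 4 = 49 - 5 ≡ 10; y = λ·(1 - 10) - 8 ≡ 14. → (10, 14)
5G: (10, 14) + (4, 12). λ = (12 - 14)/(4 - 10) ≡ 15/11 mod 17. 11⁻¹ ≡ 14 (mod 17), so λ ≡ 6.
  x = λ² - 10 - 4 = 36 - 14 ≡ 5; y = λ·(10 - 5) - 14 ≡ 16. → (5, 16)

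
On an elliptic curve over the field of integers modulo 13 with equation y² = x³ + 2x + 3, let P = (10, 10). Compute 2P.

tangent at (10, 10): λ = (3·10² + 2)/(2·10) ≡ 3/7. 7⁻¹ ≡ 2 (mod 13), so λ ≡ 3·2 ≡ 6.
  x = λ² - 10 - 10 = 36 - 20 ≡ 3; y = λ·(10 - 3) - 10 ≡ 6. → (3, 6)

(3, 6)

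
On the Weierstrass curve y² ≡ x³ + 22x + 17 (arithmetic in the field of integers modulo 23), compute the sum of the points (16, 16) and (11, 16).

(19, 7)

(16, 16) + (11, 16). λ = (16 - 16)/(11 - 16) ≡ 0/18 mod 23. 18⁻¹ ≡ 9 (mod 23) since 18·9 = 162 ≡ 1, so λ ≡ 0.
  x = λ² - 16 - 11 = 0 - 27 ≡ 19; y = λ·(16 - 19) - 16 ≡ 7. → (19, 7)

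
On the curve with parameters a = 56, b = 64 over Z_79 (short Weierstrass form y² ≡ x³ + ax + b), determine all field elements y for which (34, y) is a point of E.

x³ + 56x + 64 = 41272 ≡ 34 (mod 79).
34 is a non-residue mod 79; no y exists.

none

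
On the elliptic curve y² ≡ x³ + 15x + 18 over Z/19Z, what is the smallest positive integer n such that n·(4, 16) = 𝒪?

5

2P: tangent at (4, 16): λ = (3·4² + 15)/(2·16) ≡ 6/13. 13⁻¹ ≡ 3 (mod 19) since 13·3 = 39 ≡ 1, so λ ≡ 6·3 ≡ 18.
  x = λ² - 4 - 4 = 324 - 8 ≡ 12; y = λ·(4 - 12) - 16 ≡ 11. → (12, 11)
3P: (12, 11) + (4, 16). λ = (16 - 11)/(4 - 12) ≡ 5/11 mod 19. 11⁻¹ ≡ 7 (mod 19), so λ ≡ 16.
  x = λ² - 12 - 4 = 256 - 16 ≡ 12; y = λ·(12 - 12) - 11 ≡ 8. → (12, 8)
4P: (12, 8) + (4, 16). λ = (16 - 8)/(4 - 12) ≡ 8/11 mod 19. 11⁻¹ ≡ 7 (mod 19), so λ ≡ 18.
  x = λ² - 12 - 4 = 324 - 16 ≡ 4; y = λ·(12 - 4) - 8 ≡ 3. → (4, 3)
5P: (4, 3) + (4, 16): same x and y₁ ≡ -y₂, so the sum is 𝒪.
5P = 𝒪, so the order is 5.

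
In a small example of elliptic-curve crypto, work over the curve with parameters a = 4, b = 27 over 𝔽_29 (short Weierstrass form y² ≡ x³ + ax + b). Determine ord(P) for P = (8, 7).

2P: tangent at (8, 7): λ = (3·8² + 4)/(2·7) ≡ 22/14. 14⁻¹ ≡ 27 (mod 29), so λ ≡ 22·27 ≡ 14.
  x = λ² - 8 - 8 = 196 - 16 ≡ 6; y = λ·(8 - 6) - 7 ≡ 21. → (6, 21)
3P: (6, 21) + (8, 7). λ = (7 - 21)/(8 - 6) ≡ 15/2 mod 29. 2⁻¹ ≡ 15 (mod 29), so λ ≡ 22.
  x = λ² - 6 - 8 = 484 - 14 ≡ 6; y = λ·(6 - 6) - 21 ≡ 8. → (6, 8)
4P: (6, 8) + (8, 7). λ = (7 - 8)/(8 - 6) ≡ 28/2 mod 29. 2⁻¹ ≡ 15 (mod 29) since 2·15 = 30 ≡ 1, so λ ≡ 14.
  x = λ² - 6 - 8 = 196 - 14 ≡ 8; y = λ·(6 - 8) - 8 ≡ 22. → (8, 22)
5P: (8, 22) + (8, 7): same x and y₁ ≡ -y₂, so the sum is O.
5P = O, so the order is 5.

5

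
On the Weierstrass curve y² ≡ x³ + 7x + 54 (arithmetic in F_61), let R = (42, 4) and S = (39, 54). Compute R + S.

(7, 43)

(42, 4) + (39, 54). λ = (54 - 4)/(39 - 42) ≡ 50/58 mod 61. 58⁻¹ ≡ 20 (mod 61) since 58·20 = 1160 ≡ 1, so λ ≡ 24.
  x = λ² - 42 - 39 = 576 - 81 ≡ 7; y = λ·(42 - 7) - 4 ≡ 43. → (7, 43)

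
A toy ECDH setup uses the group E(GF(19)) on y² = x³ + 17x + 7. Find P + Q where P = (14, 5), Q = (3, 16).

(14, 5) + (3, 16). λ = (16 - 5)/(3 - 14) ≡ 11/8 mod 19. 8⁻¹ ≡ 12 (mod 19), so λ ≡ 18.
  x = λ² - 14 - 3 = 324 - 17 ≡ 3; y = λ·(14 - 3) - 5 ≡ 3. → (3, 3)

(3, 3)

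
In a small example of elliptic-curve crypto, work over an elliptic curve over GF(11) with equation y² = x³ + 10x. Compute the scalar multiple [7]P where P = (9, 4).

(9, 4)

Repeated addition: build up to 7P.
2P: tangent at (9, 4): λ = (3·9² + 10)/(2·4) ≡ 0/8. 8⁻¹ ≡ 7 (mod 11), so λ ≡ 0·7 ≡ 0.
  x = λ² - 9 - 9 = 0 - 18 ≡ 4; y = λ·(9 - 4) - 4 ≡ 7. → (4, 7)
3P: (4, 7) + (9, 4). λ = (4 - 7)/(9 - 4) ≡ 8/5 mod 11. 5⁻¹ ≡ 9 (mod 11), so λ ≡ 6.
  x = λ² - 4 - 9 = 36 - 13 ≡ 1; y = λ·(4 - 1) - 7 ≡ 0. → (1, 0)
4P: (1, 0) + (9, 4). λ = (4 - 0)/(9 - 1) ≡ 4/8 mod 11. 8⁻¹ ≡ 7 (mod 11), so λ ≡ 6.
  x = λ² - 1 - 9 = 36 - 10 ≡ 4; y = λ·(1 - 4) - 0 ≡ 4. → (4, 4)
5P: (4, 4) + (9, 4). λ = (4 - 4)/(9 - 4) ≡ 0/5 mod 11. 5⁻¹ ≡ 9 (mod 11), so λ ≡ 0.
  x = λ² - 4 - 9 = 0 - 13 ≡ 9; y = λ·(4 - 9) - 4 ≡ 7. → (9, 7)
6P: (9, 7) + (9, 4): same x and y₁ ≡ -y₂, so the sum is the point at infinity.
7P: the point at infinity + (9, 4) = (9, 4) (identity).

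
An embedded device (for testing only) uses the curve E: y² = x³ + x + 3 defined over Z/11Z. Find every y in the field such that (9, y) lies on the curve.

2, 9

x³ + 1x + 3 = 741 ≡ 4 (mod 11).
Square roots of 4 mod 11: 2 and 9 (since 2² = 4 ≡ 4).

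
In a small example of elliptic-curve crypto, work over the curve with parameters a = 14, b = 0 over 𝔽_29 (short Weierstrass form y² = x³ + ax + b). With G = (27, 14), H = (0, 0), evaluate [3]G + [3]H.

First 3G:
Repeated addition: build up to 3G.
2G: tangent at (27, 14): λ = (3·27² + 14)/(2·14) ≡ 26/28. 28⁻¹ ≡ 28 (mod 29) since 28·28 = 784 ≡ 1, so λ ≡ 26·28 ≡ 3.
  x = λ² - 27 - 27 = 9 - 54 ≡ 13; y = λ·(27 - 13) - 14 ≡ 28. → (13, 28)
3G: (13, 28) + (27, 14). λ = (14 - 28)/(27 - 13) ≡ 15/14 mod 29. 14⁻¹ ≡ 27 (mod 29) since 14·27 = 378 ≡ 1, so λ ≡ 28.
  x = λ² - 13 - 27 = 784 - 40 ≡ 19; y = λ·(13 - 19) - 28 ≡ 7. → (19, 7)
3G = (19, 7).
Next 3H:
Repeated addition: build up to 3H.
2H: (0, 0) + (0, 0): same x and y₁ ≡ -y₂, so the sum is the point at infinity.
3H: the point at infinity + (0, 0) = (0, 0) (identity).
3H = (0, 0).
Finally 3G + 3H:
(19, 7) + (0, 0). λ = (0 - 7)/(0 - 19) ≡ 22/10 mod 29. 10⁻¹ ≡ 3 (mod 29), so λ ≡ 8.
  x = λ² - 19 - 0 = 64 - 19 ≡ 16; y = λ·(19 - 16) - 7 ≡ 17. → (16, 17)

(16, 17)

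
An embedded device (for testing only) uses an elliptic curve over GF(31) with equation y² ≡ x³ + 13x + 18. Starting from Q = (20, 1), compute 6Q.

Double-and-add on 6 = (110)₂. Start with Q = (20, 1) for the leading 1-bit.
double: tangent at (20, 1): λ = (3·20² + 13)/(2·1) ≡ 4/2. 2⁻¹ ≡ 16 (mod 31) since 2·16 = 32 ≡ 1, so λ ≡ 4·16 ≡ 2.
  x = λ² - 20 - 20 = 4 - 40 ≡ 26; y = λ·(20 - 26) - 1 ≡ 18. → (26, 18)
add Q: (26, 18) + (20, 1). λ = (1 - 18)/(20 - 26) ≡ 14/25 mod 31. 25⁻¹ ≡ 5 (mod 31), so λ ≡ 8.
  x = λ² - 26 - 20 = 64 - 46 ≡ 18; y = λ·(26 - 18) - 18 ≡ 15. → (18, 15)
double: tangent at (18, 15): λ = (3·18² + 13)/(2·15) ≡ 24/30. 30⁻¹ ≡ 30 (mod 31), so λ ≡ 24·30 ≡ 7.
  x = λ² - 18 - 18 = 49 - 36 ≡ 13; y = λ·(18 - 13) - 15 ≡ 20. → (13, 20)

(13, 20)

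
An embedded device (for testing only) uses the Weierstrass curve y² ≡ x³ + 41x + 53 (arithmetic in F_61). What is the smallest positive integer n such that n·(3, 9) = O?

3

2P: tangent at (3, 9): λ = (3·3² + 41)/(2·9) ≡ 7/18. 18⁻¹ ≡ 17 (mod 61) since 18·17 = 306 ≡ 1, so λ ≡ 7·17 ≡ 58.
  x = λ² - 3 - 3 = 3364 - 6 ≡ 3; y = λ·(3 - 3) - 9 ≡ 52. → (3, 52)
3P: (3, 52) + (3, 9): same x and y₁ ≡ -y₂, so the sum is O.
3P = O, so the order is 3.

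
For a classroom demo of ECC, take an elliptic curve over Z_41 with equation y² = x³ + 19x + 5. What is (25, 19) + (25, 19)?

tangent at (25, 19): λ = (3·25² + 19)/(2·19) ≡ 8/38. 38⁻¹ ≡ 27 (mod 41) since 38·27 = 1026 ≡ 1, so λ ≡ 8·27 ≡ 11.
  x = λ² - 25 - 25 = 121 - 50 ≡ 30; y = λ·(25 - 30) - 19 ≡ 8. → (30, 8)

(30, 8)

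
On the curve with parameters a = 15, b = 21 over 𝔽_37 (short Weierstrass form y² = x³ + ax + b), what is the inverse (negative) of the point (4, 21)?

-(4, 21) = (4, -21 mod 37) = (4, 16).

(4, 16)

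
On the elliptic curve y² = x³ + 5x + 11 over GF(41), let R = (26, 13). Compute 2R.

(26, 28)

tangent at (26, 13): λ = (3·26² + 5)/(2·13) ≡ 24/26. 26⁻¹ ≡ 30 (mod 41), so λ ≡ 24·30 ≡ 23.
  x = λ² - 26 - 26 = 529 - 52 ≡ 26; y = λ·(26 - 26) - 13 ≡ 28. → (26, 28)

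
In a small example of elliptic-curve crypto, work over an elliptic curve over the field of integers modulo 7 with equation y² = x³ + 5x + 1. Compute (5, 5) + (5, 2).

The two points share x = 5 and their y-coordinates satisfy 5 + 2 ≡ 0 (mod 7), so they are inverses. Their sum is ∞.

O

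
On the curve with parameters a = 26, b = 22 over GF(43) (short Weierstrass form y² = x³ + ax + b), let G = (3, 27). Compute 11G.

Double-and-add on 11 = (1011)₂. Start with G = (3, 27) for the leading 1-bit.
double: tangent at (3, 27): λ = (3·3² + 26)/(2·27) ≡ 10/11. 11⁻¹ ≡ 4 (mod 43), so λ ≡ 10·4 ≡ 40.
  x = λ² - 3 - 3 = 1600 - 6 ≡ 3; y = λ·(3 - 3) - 27 ≡ 16. → (3, 16)
double: tangent at (3, 16): λ = (3·3² + 26)/(2·16) ≡ 10/32. 32⁻¹ ≡ 39 (mod 43), so λ ≡ 10·39 ≡ 3.
  x = λ² - 3 - 3 = 9 - 6 ≡ 3; y = λ·(3 - 3) - 16 ≡ 27. → (3, 27)
add G: tangent at (3, 27): λ = (3·3² + 26)/(2·27) ≡ 10/11. 11⁻¹ ≡ 4 (mod 43), so λ ≡ 10·4 ≡ 40.
  x = λ² - 3 - 3 = 1600 - 6 ≡ 3; y = λ·(3 - 3) - 27 ≡ 16. → (3, 16)
double: tangent at (3, 16): λ = (3·3² + 26)/(2·16) ≡ 10/32. 32⁻¹ ≡ 39 (mod 43), so λ ≡ 10·39 ≡ 3.
  x = λ² - 3 - 3 = 9 - 6 ≡ 3; y = λ·(3 - 3) - 16 ≡ 27. → (3, 27)
add G: tangent at (3, 27): λ = (3·3² + 26)/(2·27) ≡ 10/11. 11⁻¹ ≡ 4 (mod 43), so λ ≡ 10·4 ≡ 40.
  x = λ² - 3 - 3 = 1600 - 6 ≡ 3; y = λ·(3 - 3) - 27 ≡ 16. → (3, 16)

(3, 16)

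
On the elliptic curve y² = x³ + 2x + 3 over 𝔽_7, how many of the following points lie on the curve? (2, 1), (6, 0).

(2, 1): 1² ≡ 1, rhs ≡ 1 → on.
(6, 0): 0² ≡ 0, rhs ≡ 0 → on.

2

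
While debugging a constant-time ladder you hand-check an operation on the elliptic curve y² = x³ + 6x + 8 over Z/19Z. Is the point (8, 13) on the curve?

y² = 13² ≡ 17; x³ + 6x + 8 = 568 ≡ 17 (mod 19). 17 = 17.

yes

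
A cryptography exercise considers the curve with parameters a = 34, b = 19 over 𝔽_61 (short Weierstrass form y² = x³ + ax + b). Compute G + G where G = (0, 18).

(12, 52)

tangent at (0, 18): λ = (3·0² + 34)/(2·18) ≡ 34/36. 36⁻¹ ≡ 39 (mod 61), so λ ≡ 34·39 ≡ 45.
  x = λ² - 0 - 0 = 2025 - 0 ≡ 12; y = λ·(0 - 12) - 18 ≡ 52. → (12, 52)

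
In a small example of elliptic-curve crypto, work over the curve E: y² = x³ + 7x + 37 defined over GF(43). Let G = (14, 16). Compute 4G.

Repeated addition: build up to 4G.
2G: tangent at (14, 16): λ = (3·14² + 7)/(2·16) ≡ 36/32. 32⁻¹ ≡ 39 (mod 43) since 32·39 = 1248 ≡ 1, so λ ≡ 36·39 ≡ 28.
  x = λ² - 14 - 14 = 784 - 28 ≡ 25; y = λ·(14 - 25) - 16 ≡ 20. → (25, 20)
3G: (25, 20) + (14, 16). λ = (16 - 20)/(14 - 25) ≡ 39/32 mod 43. 32⁻¹ ≡ 39 (mod 43), so λ ≡ 16.
  x = λ² - 25 - 14 = 256 - 39 ≡ 2; y = λ·(25 - 2) - 20 ≡ 4. → (2, 4)
4G: (2, 4) + (14, 16). λ = (16 - 4)/(14 - 2) ≡ 12/12 mod 43. 12⁻¹ ≡ 18 (mod 43), so λ ≡ 1.
  x = λ² - 2 - 14 = 1 - 16 ≡ 28; y = λ·(2 - 28) - 4 ≡ 13. → (28, 13)

(28, 13)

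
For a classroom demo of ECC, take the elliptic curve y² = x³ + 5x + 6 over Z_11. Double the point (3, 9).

tangent at (3, 9): λ = (3·3² + 5)/(2·9) ≡ 10/7. 7⁻¹ ≡ 8 (mod 11), so λ ≡ 10·8 ≡ 3.
  x = λ² - 3 - 3 = 9 - 6 ≡ 3; y = λ·(3 - 3) - 9 ≡ 2. → (3, 2)

(3, 2)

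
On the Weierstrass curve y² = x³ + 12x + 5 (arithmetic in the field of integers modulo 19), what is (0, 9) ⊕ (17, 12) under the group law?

(0, 9) + (17, 12). λ = (12 - 9)/(17 - 0) ≡ 3/17 mod 19. 17⁻¹ ≡ 9 (mod 19) since 17·9 = 153 ≡ 1, so λ ≡ 8.
  x = λ² - 0 - 17 = 64 - 17 ≡ 9; y = λ·(0 - 9) - 9 ≡ 14. → (9, 14)

(9, 14)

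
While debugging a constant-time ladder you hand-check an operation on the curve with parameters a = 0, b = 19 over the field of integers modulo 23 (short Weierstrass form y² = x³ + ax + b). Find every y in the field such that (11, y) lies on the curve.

x³ + 0x + 19 = 1350 ≡ 16 (mod 23).
Square roots of 16 mod 23: 4 and 19 (since 4² = 16 ≡ 16).

4, 19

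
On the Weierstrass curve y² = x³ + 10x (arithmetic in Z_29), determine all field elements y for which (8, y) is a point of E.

none

x³ + 10x + 0 = 592 ≡ 12 (mod 29).
12 is a non-residue mod 29; no y exists.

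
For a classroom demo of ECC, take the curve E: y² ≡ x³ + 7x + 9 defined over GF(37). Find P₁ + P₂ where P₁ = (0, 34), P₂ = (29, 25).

(0, 34) + (29, 25). λ = (25 - 34)/(29 - 0) ≡ 28/29 mod 37. 29⁻¹ ≡ 23 (mod 37), so λ ≡ 15.
  x = λ² - 0 - 29 = 225 - 29 ≡ 11; y = λ·(0 - 11) - 34 ≡ 23. → (11, 23)

(11, 23)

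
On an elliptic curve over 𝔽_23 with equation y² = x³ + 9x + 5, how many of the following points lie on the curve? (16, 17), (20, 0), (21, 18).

2

(16, 17): 17² ≡ 13, rhs ≡ 13 → on.
(20, 0): 0² ≡ 0, rhs ≡ 20 → off.
(21, 18): 18² ≡ 2, rhs ≡ 2 → on.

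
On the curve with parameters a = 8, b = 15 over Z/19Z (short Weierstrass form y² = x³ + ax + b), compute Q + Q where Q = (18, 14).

tangent at (18, 14): λ = (3·18² + 8)/(2·14) ≡ 11/9. 9⁻¹ ≡ 17 (mod 19) since 9·17 = 153 ≡ 1, so λ ≡ 11·17 ≡ 16.
  x = λ² - 18 - 18 = 256 - 36 ≡ 11; y = λ·(18 - 11) - 14 ≡ 3. → (11, 3)

(11, 3)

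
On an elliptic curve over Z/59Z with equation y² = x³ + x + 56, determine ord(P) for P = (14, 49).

5

2P: tangent at (14, 49): λ = (3·14² + 1)/(2·49) ≡ 58/39. 39⁻¹ ≡ 56 (mod 59), so λ ≡ 58·56 ≡ 3.
  x = λ² - 14 - 14 = 9 - 28 ≡ 40; y = λ·(14 - 40) - 49 ≡ 50. → (40, 50)
3P: (40, 50) + (14, 49). λ = (49 - 50)/(14 - 40) ≡ 58/33 mod 59. 33⁻¹ ≡ 34 (mod 59), so λ ≡ 25.
  x = λ² - 40 - 14 = 625 - 54 ≡ 40; y = λ·(40 - 40) - 50 ≡ 9. → (40, 9)
4P: (40, 9) + (14, 49). λ = (49 - 9)/(14 - 40) ≡ 40/33 mod 59. 33⁻¹ ≡ 34 (mod 59), so λ ≡ 3.
  x = λ² - 40 - 14 = 9 - 54 ≡ 14; y = λ·(40 - 14) - 9 ≡ 10. → (14, 10)
5P: (14, 10) + (14, 49): same x and y₁ ≡ -y₂, so the sum is ∞.
5P = ∞, so the order is 5.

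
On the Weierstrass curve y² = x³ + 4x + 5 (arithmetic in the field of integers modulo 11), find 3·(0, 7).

(0, 4)

Write Q = (0, 7).
Repeated addition: build up to 3Q.
2Q: tangent at (0, 7): λ = (3·0² + 4)/(2·7) ≡ 4/3. 3⁻¹ ≡ 4 (mod 11), so λ ≡ 4·4 ≡ 5.
  x = λ² - 0 - 0 = 25 - 0 ≡ 3; y = λ·(0 - 3) - 7 ≡ 0. → (3, 0)
3Q: (3, 0) + (0, 7). λ = (7 - 0)/(0 - 3) ≡ 7/8 mod 11. 8⁻¹ ≡ 7 (mod 11) since 8·7 = 56 ≡ 1, so λ ≡ 5.
  x = λ² - 3 - 0 = 25 - 3 ≡ 0; y = λ·(3 - 0) - 0 ≡ 4. → (0, 4)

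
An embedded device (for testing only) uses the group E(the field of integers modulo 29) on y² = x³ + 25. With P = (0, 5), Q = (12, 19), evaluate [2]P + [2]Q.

First 2P:
Repeated addition: build up to 2P.
2P: tangent at (0, 5): λ = (3·0² + 0)/(2·5) ≡ 0/10. 10⁻¹ ≡ 3 (mod 29), so λ ≡ 0·3 ≡ 0.
  x = λ² - 0 - 0 = 0 - 0 ≡ 0; y = λ·(0 - 0) - 5 ≡ 24. → (0, 24)
2P = (0, 24).
Next 2Q:
Repeated addition: build up to 2Q.
2Q: tangent at (12, 19): λ = (3·12² + 0)/(2·19) ≡ 26/9. 9⁻¹ ≡ 13 (mod 29), so λ ≡ 26·13 ≡ 19.
  x = λ² - 12 - 12 = 361 - 24 ≡ 18; y = λ·(12 - 18) - 19 ≡ 12. → (18, 12)
2Q = (18, 12).
Finally 2P + 2Q:
(0, 24) + (18, 12). λ = (12 - 24)/(18 - 0) ≡ 17/18 mod 29. 18⁻¹ ≡ 21 (mod 29) since 18·21 = 378 ≡ 1, so λ ≡ 9.
  x = λ² - 0 - 18 = 81 - 18 ≡ 5; y = λ·(0 - 5) - 24 ≡ 18. → (5, 18)

(5, 18)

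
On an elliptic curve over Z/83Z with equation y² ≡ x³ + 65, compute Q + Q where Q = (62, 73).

(68, 50)

tangent at (62, 73): λ = (3·62² + 0)/(2·73) ≡ 78/63. 63⁻¹ ≡ 29 (mod 83) since 63·29 = 1827 ≡ 1, so λ ≡ 78·29 ≡ 21.
  x = λ² - 62 - 62 = 441 - 124 ≡ 68; y = λ·(62 - 68) - 73 ≡ 50. → (68, 50)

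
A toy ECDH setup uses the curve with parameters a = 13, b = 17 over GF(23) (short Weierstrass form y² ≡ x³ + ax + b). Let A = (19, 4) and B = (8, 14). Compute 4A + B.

(6, 14)

First 4A:
Repeated addition: build up to 4A.
2A: tangent at (19, 4): λ = (3·19² + 13)/(2·4) ≡ 15/8. 8⁻¹ ≡ 3 (mod 23), so λ ≡ 15·3 ≡ 22.
  x = λ² - 19 - 19 = 484 - 38 ≡ 9; y = λ·(19 - 9) - 4 ≡ 9. → (9, 9)
3A: (9, 9) + (19, 4). λ = (4 - 9)/(19 - 9) ≡ 18/10 mod 23. 10⁻¹ ≡ 7 (mod 23), so λ ≡ 11.
  x = λ² - 9 - 19 = 121 - 28 ≡ 1; y = λ·(9 - 1) - 9 ≡ 10. → (1, 10)
4A: (1, 10) + (19, 4). λ = (4 - 10)/(19 - 1) ≡ 17/18 mod 23. 18⁻¹ ≡ 9 (mod 23) since 18·9 = 162 ≡ 1, so λ ≡ 15.
  x = λ² - 1 - 19 = 225 - 20 ≡ 21; y = λ·(1 - 21) - 10 ≡ 12. → (21, 12)
4A = (21, 12).
Finally 4A + B:
(21, 12) + (8, 14). λ = (14 - 12)/(8 - 21) ≡ 2/10 mod 23. 10⁻¹ ≡ 7 (mod 23), so λ ≡ 14.
  x = λ² - 21 - 8 = 196 - 29 ≡ 6; y = λ·(21 - 6) - 12 ≡ 14. → (6, 14)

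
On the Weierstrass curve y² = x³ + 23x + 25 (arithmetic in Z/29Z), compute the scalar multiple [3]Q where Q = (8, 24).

(1, 22)

Repeated addition: build up to 3Q.
2Q: tangent at (8, 24): λ = (3·8² + 23)/(2·24) ≡ 12/19. 19⁻¹ ≡ 26 (mod 29) since 19·26 = 494 ≡ 1, so λ ≡ 12·26 ≡ 22.
  x = λ² - 8 - 8 = 484 - 16 ≡ 4; y = λ·(8 - 4) - 24 ≡ 6. → (4, 6)
3Q: (4, 6) + (8, 24). λ = (24 - 6)/(8 - 4) ≡ 18/4 mod 29. 4⁻¹ ≡ 22 (mod 29), so λ ≡ 19.
  x = λ² - 4 - 8 = 361 - 12 ≡ 1; y = λ·(4 - 1) - 6 ≡ 22. → (1, 22)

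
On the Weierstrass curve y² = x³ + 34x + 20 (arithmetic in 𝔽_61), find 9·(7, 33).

Write Q = (7, 33).
Repeated addition: build up to 9Q.
2Q: tangent at (7, 33): λ = (3·7² + 34)/(2·33) ≡ 59/5. 5⁻¹ ≡ 49 (mod 61), so λ ≡ 59·49 ≡ 24.
  x = λ² - 7 - 7 = 576 - 14 ≡ 13; y = λ·(7 - 13) - 33 ≡ 6. → (13, 6)
3Q: (13, 6) + (7, 33). λ = (33 - 6)/(7 - 13) ≡ 27/55 mod 61. 55⁻¹ ≡ 10 (mod 61), so λ ≡ 26.
  x = λ² - 13 - 7 = 676 - 20 ≡ 46; y = λ·(13 - 46) - 6 ≡ 51. → (46, 51)
4Q: (46, 51) + (7, 33). λ = (33 - 51)/(7 - 46) ≡ 43/22 mod 61. 22⁻¹ ≡ 25 (mod 61) since 22·25 = 550 ≡ 1, so λ ≡ 38.
  x = λ² - 46 - 7 = 1444 - 53 ≡ 49; y = λ·(46 - 49) - 51 ≡ 18. → (49, 18)
5Q: (49, 18) + (7, 33). λ = (33 - 18)/(7 - 49) ≡ 15/19 mod 61. 19⁻¹ ≡ 45 (mod 61), so λ ≡ 4.
  x = λ² - 49 - 7 = 16 - 56 ≡ 21; y = λ·(49 - 21) - 18 ≡ 33. → (21, 33)
6Q: (21, 33) + (7, 33). λ = (33 - 33)/(7 - 21) ≡ 0/47 mod 61. 47⁻¹ ≡ 13 (mod 61), so λ ≡ 0.
  x = λ² - 21 - 7 = 0 - 28 ≡ 33; y = λ·(21 - 33) - 33 ≡ 28. → (33, 28)
7Q: (33, 28) + (7, 33). λ = (33 - 28)/(7 - 33) ≡ 5/35 mod 61. 35⁻¹ ≡ 7 (mod 61) since 35·7 = 245 ≡ 1, so λ ≡ 35.
  x = λ² - 33 - 7 = 1225 - 40 ≡ 26; y = λ·(33 - 26) - 28 ≡ 34. → (26, 34)
8Q: (26, 34) + (7, 33). λ = (33 - 34)/(7 - 26) ≡ 60/42 mod 61. 42⁻¹ ≡ 16 (mod 61) since 42·16 = 672 ≡ 1, so λ ≡ 45.
  x = λ² - 26 - 7 = 2025 - 33 ≡ 40; y = λ·(26 - 40) - 34 ≡ 7. → (40, 7)
9Q: (40, 7) + (7, 33). λ = (33 - 7)/(7 - 40) ≡ 26/28 mod 61. 28⁻¹ ≡ 24 (mod 61) since 28·24 = 672 ≡ 1, so λ ≡ 14.
  x = λ² - 40 - 7 = 196 - 47 ≡ 27; y = λ·(40 - 27) - 7 ≡ 53. → (27, 53)

(27, 53)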